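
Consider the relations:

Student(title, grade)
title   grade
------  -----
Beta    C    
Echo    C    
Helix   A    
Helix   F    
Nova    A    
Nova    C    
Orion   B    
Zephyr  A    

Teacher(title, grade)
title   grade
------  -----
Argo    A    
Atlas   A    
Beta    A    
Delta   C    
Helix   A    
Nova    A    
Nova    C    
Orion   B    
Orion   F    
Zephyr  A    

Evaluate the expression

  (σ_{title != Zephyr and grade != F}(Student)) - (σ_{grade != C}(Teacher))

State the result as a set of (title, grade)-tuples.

σ[title != Zephyr and grade != F]: keep tuples satisfying title != Zephyr and grade != F → {(Beta, C), (Echo, C), (Helix, A), (Nova, A), (Nova, C), (Orion, B)}
σ[grade != C]: keep tuples satisfying grade != C → {(Argo, A), (Atlas, A), (Beta, A), (Helix, A), (Nova, A), (Orion, B), (Orion, F), (Zephyr, A)}
Difference: {(Beta, C), (Echo, C), (Helix, A), (Nova, A), (Nova, C), (Orion, B)} with {(Argo, A), (Atlas, A), (Beta, A), (Helix, A), (Nova, A), (Orion, B), (Orion, F), (Zephyr, A)} → {(Beta, C), (Echo, C), (Nova, C)}

{(Beta, C), (Echo, C), (Nova, C)}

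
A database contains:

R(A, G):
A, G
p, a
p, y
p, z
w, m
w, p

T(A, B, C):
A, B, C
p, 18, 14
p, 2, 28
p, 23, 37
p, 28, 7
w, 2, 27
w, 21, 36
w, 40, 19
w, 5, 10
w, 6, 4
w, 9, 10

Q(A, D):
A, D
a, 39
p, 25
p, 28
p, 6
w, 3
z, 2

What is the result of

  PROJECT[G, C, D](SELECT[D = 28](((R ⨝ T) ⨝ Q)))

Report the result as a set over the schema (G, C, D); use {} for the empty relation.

{(a, 14, 28), (a, 28, 28), (a, 37, 28), (a, 7, 28), (y, 14, 28), (y, 28, 28), (y, 37, 28), (y, 7, 28), (z, 14, 28), (z, 28, 28), (z, 37, 28), (z, 7, 28)}

R ⋈ T (natural join on A): {(p, a, 18, 14), (p, a, 2, 28), (p, a, 23, 37), (p, a, 28, 7), (p, y, 18, 14), (p, y, 2, 28), (p, y, 23, 37), (p, y, 28, 7), (p, z, 18, 14), (p, z, 2, 28), (p, z, 23, 37), (p, z, 28, 7), (w, m, 2, 27), (w, m, 21, 36), (w, m, 40, 19), (w, m, 5, 10), (w, m, 6, 4), (w, m, 9, 10), (w, p, 2, 27), (w, p, 21, 36), (w, p, 40, 19), (w, p, 5, 10), (w, p, 6, 4), (w, p, 9, 10)}
(R ⨝ T) ⋈ Q (natural join on A): {(p, a, 18, 14, 25), (p, a, 18, 14, 28), (p, a, 18, 14, 6), (p, a, 2, 28, 25), (p, a, 2, 28, 28), (p, a, 2, 28, 6), (p, a, 23, 37, 25), (p, a, 23, 37, 28), (p, a, 23, 37, 6), (p, a, 28, 7, 25), (p, a, 28, 7, 28), (p, a, 28, 7, 6), (p, y, 18, 14, 25), (p, y, 18, 14, 28), (p, y, 18, 14, 6), (p, y, 2, 28, 25), (p, y, 2, 28, 28), (p, y, 2, 28, 6), (p, y, 23, 37, 25), (p, y, 23, 37, 28), (p, y, 23, 37, 6), (p, y, 28, 7, 25), (p, y, 28, 7, 28), (p, y, 28, 7, 6), (p, z, 18, 14, 25), (p, z, 18, 14, 28), (p, z, 18, 14, 6), (p, z, 2, 28, 25), (p, z, 2, 28, 28), (p, z, 2, 28, 6), (p, z, 23, 37, 25), (p, z, 23, 37, 28), (p, z, 23, 37, 6), (p, z, 28, 7, 25), (p, z, 28, 7, 28), (p, z, 28, 7, 6), (w, m, 2, 27, 3), (w, m, 21, 36, 3), (w, m, 40, 19, 3), (w, m, 5, 10, 3), (w, m, 6, 4, 3), (w, m, 9, 10, 3), (w, p, 2, 27, 3), (w, p, 21, 36, 3), (w, p, 40, 19, 3), (w, p, 5, 10, 3), (w, p, 6, 4, 3), (w, p, 9, 10, 3)}
σ[D = 28]: keep tuples satisfying D = 28 → {(p, a, 18, 14, 28), (p, a, 2, 28, 28), (p, a, 23, 37, 28), (p, a, 28, 7, 28), (p, y, 18, 14, 28), (p, y, 2, 28, 28), (p, y, 23, 37, 28), (p, y, 28, 7, 28), (p, z, 18, 14, 28), (p, z, 2, 28, 28), (p, z, 23, 37, 28), (p, z, 28, 7, 28)}
Projecting to G, C, D: {(a, 14, 28), (a, 28, 28), (a, 37, 28), (a, 7, 28), (y, 14, 28), (y, 28, 28), (y, 37, 28), (y, 7, 28), (z, 14, 28), (z, 28, 28), (z, 37, 28), (z, 7, 28)}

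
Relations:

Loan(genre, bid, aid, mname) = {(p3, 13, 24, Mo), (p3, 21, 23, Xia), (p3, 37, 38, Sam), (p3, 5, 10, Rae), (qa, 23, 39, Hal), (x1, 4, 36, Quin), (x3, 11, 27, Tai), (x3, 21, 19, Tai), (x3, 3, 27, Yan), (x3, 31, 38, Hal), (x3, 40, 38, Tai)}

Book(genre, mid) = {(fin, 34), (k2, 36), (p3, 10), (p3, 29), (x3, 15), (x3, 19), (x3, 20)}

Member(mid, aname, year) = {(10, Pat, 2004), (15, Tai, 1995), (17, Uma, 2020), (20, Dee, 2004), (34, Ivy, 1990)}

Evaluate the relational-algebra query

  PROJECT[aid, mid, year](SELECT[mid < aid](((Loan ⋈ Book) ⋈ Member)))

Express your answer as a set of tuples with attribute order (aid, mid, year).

{(19, 15, 1995), (23, 10, 2004), (24, 10, 2004), (27, 15, 1995), (27, 20, 2004), (38, 10, 2004), (38, 15, 1995), (38, 20, 2004)}

Natural join on genre: {(p3, 13, 24, Mo, 10), (p3, 13, 24, Mo, 29), (p3, 21, 23, Xia, 10), (p3, 21, 23, Xia, 29), (p3, 37, 38, Sam, 10), (p3, 37, 38, Sam, 29), (p3, 5, 10, Rae, 10), (p3, 5, 10, Rae, 29), (x3, 11, 27, Tai, 15), (x3, 11, 27, Tai, 19), (x3, 11, 27, Tai, 20), (x3, 21, 19, Tai, 15), (x3, 21, 19, Tai, 19), (x3, 21, 19, Tai, 20), (x3, 3, 27, Yan, 15), (x3, 3, 27, Yan, 19), (x3, 3, 27, Yan, 20), (x3, 31, 38, Hal, 15), (x3, 31, 38, Hal, 19), (x3, 31, 38, Hal, 20), (x3, 40, 38, Tai, 15), (x3, 40, 38, Tai, 19), (x3, 40, 38, Tai, 20)}
Natural join on mid: {(p3, 13, 24, Mo, 10, Pat, 2004), (p3, 21, 23, Xia, 10, Pat, 2004), (p3, 37, 38, Sam, 10, Pat, 2004), (p3, 5, 10, Rae, 10, Pat, 2004), (x3, 11, 27, Tai, 15, Tai, 1995), (x3, 11, 27, Tai, 20, Dee, 2004), (x3, 21, 19, Tai, 15, Tai, 1995), (x3, 21, 19, Tai, 20, Dee, 2004), (x3, 3, 27, Yan, 15, Tai, 1995), (x3, 3, 27, Yan, 20, Dee, 2004), (x3, 31, 38, Hal, 15, Tai, 1995), (x3, 31, 38, Hal, 20, Dee, 2004), (x3, 40, 38, Tai, 15, Tai, 1995), (x3, 40, 38, Tai, 20, Dee, 2004)}
Apply σ_{mid < aid}; surviving tuples: {(p3, 13, 24, Mo, 10, Pat, 2004), (p3, 21, 23, Xia, 10, Pat, 2004), (p3, 37, 38, Sam, 10, Pat, 2004), (x3, 11, 27, Tai, 15, Tai, 1995), (x3, 11, 27, Tai, 20, Dee, 2004), (x3, 21, 19, Tai, 15, Tai, 1995), (x3, 3, 27, Yan, 15, Tai, 1995), (x3, 3, 27, Yan, 20, Dee, 2004), (x3, 31, 38, Hal, 15, Tai, 1995), (x3, 31, 38, Hal, 20, Dee, 2004), (x3, 40, 38, Tai, 15, Tai, 1995), (x3, 40, 38, Tai, 20, Dee, 2004)}
π_{aid, mid, year} gives {(19, 15, 1995), (23, 10, 2004), (24, 10, 2004), (27, 15, 1995), (27, 20, 2004), (38, 10, 2004), (38, 15, 1995), (38, 20, 2004)} (4 duplicate(s) eliminated).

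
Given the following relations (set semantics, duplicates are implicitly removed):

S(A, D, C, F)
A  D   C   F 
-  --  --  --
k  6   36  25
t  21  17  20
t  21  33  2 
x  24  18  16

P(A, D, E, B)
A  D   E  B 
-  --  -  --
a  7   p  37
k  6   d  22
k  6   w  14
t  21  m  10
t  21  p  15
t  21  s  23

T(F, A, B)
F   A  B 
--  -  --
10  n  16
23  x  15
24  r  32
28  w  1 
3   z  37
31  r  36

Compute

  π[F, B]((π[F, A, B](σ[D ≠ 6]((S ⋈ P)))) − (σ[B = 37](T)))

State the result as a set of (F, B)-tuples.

Joining S and P on A, D yields {(k, 6, 36, 25, d, 22), (k, 6, 36, 25, w, 14), (t, 21, 17, 20, m, 10), (t, 21, 17, 20, p, 15), (t, 21, 17, 20, s, 23), (t, 21, 33, 2, m, 10), (t, 21, 33, 2, p, 15), (t, 21, 33, 2, s, 23)}.
σ[D ≠ 6]: keep tuples satisfying D ≠ 6 → {(t, 21, 17, 20, m, 10), (t, 21, 17, 20, p, 15), (t, 21, 17, 20, s, 23), (t, 21, 33, 2, m, 10), (t, 21, 33, 2, p, 15), (t, 21, 33, 2, s, 23)}
Keep only column(s) F, A, B: {(2, t, 10), (2, t, 15), (2, t, 23), (20, t, 10), (20, t, 15), (20, t, 23)}
σ[B = 37]: keep tuples satisfying B = 37 → {(3, z, 37)}
Set difference of the two operands is {(2, t, 10), (2, t, 15), (2, t, 23), (20, t, 10), (20, t, 15), (20, t, 23)}.
Keep only column(s) F, B: {(2, 10), (2, 15), (2, 23), (20, 10), (20, 15), (20, 23)}

{(2, 10), (2, 15), (2, 23), (20, 10), (20, 15), (20, 23)}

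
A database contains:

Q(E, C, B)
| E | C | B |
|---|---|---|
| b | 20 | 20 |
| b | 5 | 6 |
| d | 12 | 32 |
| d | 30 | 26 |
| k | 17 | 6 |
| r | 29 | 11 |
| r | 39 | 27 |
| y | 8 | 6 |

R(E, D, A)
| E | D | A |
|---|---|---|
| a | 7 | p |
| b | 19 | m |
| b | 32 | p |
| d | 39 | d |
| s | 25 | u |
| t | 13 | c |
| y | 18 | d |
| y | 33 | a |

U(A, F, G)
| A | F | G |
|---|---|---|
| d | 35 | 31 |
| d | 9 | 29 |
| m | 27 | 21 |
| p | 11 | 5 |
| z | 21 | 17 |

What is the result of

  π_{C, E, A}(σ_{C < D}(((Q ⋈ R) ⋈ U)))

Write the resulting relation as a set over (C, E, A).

Joining Q and R on E yields {(b, 20, 20, 19, m), (b, 20, 20, 32, p), (b, 5, 6, 19, m), (b, 5, 6, 32, p), (d, 12, 32, 39, d), (d, 30, 26, 39, d), (y, 8, 6, 18, d), (y, 8, 6, 33, a)}.
Joining (Q ⋈ R) and U on A yields {(b, 20, 20, 19, m, 27, 21), (b, 20, 20, 32, p, 11, 5), (b, 5, 6, 19, m, 27, 21), (b, 5, 6, 32, p, 11, 5), (d, 12, 32, 39, d, 35, 31), (d, 12, 32, 39, d, 9, 29), (d, 30, 26, 39, d, 35, 31), (d, 30, 26, 39, d, 9, 29), (y, 8, 6, 18, d, 35, 31), (y, 8, 6, 18, d, 9, 29)}.
Selection C < D: {(b, 20, 20, 32, p, 11, 5), (b, 5, 6, 19, m, 27, 21), (b, 5, 6, 32, p, 11, 5), (d, 12, 32, 39, d, 35, 31), (d, 12, 32, 39, d, 9, 29), (d, 30, 26, 39, d, 35, 31), (d, 30, 26, 39, d, 9, 29), (y, 8, 6, 18, d, 35, 31), (y, 8, 6, 18, d, 9, 29)}
π_{C, E, A} gives {(12, d, d), (20, b, p), (30, d, d), (5, b, m), (5, b, p), (8, y, d)} (3 duplicate(s) eliminated).

{(12, d, d), (20, b, p), (30, d, d), (5, b, m), (5, b, p), (8, y, d)}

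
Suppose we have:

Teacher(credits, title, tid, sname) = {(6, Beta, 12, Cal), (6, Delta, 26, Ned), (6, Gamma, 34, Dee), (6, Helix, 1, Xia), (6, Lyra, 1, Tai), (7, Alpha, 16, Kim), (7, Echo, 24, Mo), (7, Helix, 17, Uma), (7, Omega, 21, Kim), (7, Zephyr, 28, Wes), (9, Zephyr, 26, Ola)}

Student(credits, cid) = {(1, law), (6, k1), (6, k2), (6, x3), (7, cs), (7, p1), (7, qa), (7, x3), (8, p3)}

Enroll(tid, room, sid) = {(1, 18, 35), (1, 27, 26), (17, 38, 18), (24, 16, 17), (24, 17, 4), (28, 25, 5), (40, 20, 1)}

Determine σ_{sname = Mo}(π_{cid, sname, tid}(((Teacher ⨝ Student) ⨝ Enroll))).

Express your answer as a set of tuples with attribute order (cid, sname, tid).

Teacher ⋈ Student (natural join on credits): {(6, Beta, 12, Cal, k1), (6, Beta, 12, Cal, k2), (6, Beta, 12, Cal, x3), (6, Delta, 26, Ned, k1), (6, Delta, 26, Ned, k2), (6, Delta, 26, Ned, x3), (6, Gamma, 34, Dee, k1), (6, Gamma, 34, Dee, k2), (6, Gamma, 34, Dee, x3), (6, Helix, 1, Xia, k1), (6, Helix, 1, Xia, k2), (6, Helix, 1, Xia, x3), (6, Lyra, 1, Tai, k1), (6, Lyra, 1, Tai, k2), (6, Lyra, 1, Tai, x3), (7, Alpha, 16, Kim, cs), (7, Alpha, 16, Kim, p1), (7, Alpha, 16, Kim, qa), (7, Alpha, 16, Kim, x3), (7, Echo, 24, Mo, cs), (7, Echo, 24, Mo, p1), (7, Echo, 24, Mo, qa), (7, Echo, 24, Mo, x3), (7, Helix, 17, Uma, cs), (7, Helix, 17, Uma, p1), (7, Helix, 17, Uma, qa), (7, Helix, 17, Uma, x3), (7, Omega, 21, Kim, cs), (7, Omega, 21, Kim, p1), (7, Omega, 21, Kim, qa), (7, Omega, 21, Kim, x3), (7, Zephyr, 28, Wes, cs), (7, Zephyr, 28, Wes, p1), (7, Zephyr, 28, Wes, qa), (7, Zephyr, 28, Wes, x3)}
(Teacher ⨝ Student) ⋈ Enroll (natural join on tid): {(6, Helix, 1, Xia, k1, 18, 35), (6, Helix, 1, Xia, k1, 27, 26), (6, Helix, 1, Xia, k2, 18, 35), (6, Helix, 1, Xia, k2, 27, 26), (6, Helix, 1, Xia, x3, 18, 35), (6, Helix, 1, Xia, x3, 27, 26), (6, Lyra, 1, Tai, k1, 18, 35), (6, Lyra, 1, Tai, k1, 27, 26), (6, Lyra, 1, Tai, k2, 18, 35), (6, Lyra, 1, Tai, k2, 27, 26), (6, Lyra, 1, Tai, x3, 18, 35), (6, Lyra, 1, Tai, x3, 27, 26), (7, Echo, 24, Mo, cs, 16, 17), (7, Echo, 24, Mo, cs, 17, 4), (7, Echo, 24, Mo, p1, 16, 17), (7, Echo, 24, Mo, p1, 17, 4), (7, Echo, 24, Mo, qa, 16, 17), (7, Echo, 24, Mo, qa, 17, 4), (7, Echo, 24, Mo, x3, 16, 17), (7, Echo, 24, Mo, x3, 17, 4), (7, Helix, 17, Uma, cs, 38, 18), (7, Helix, 17, Uma, p1, 38, 18), (7, Helix, 17, Uma, qa, 38, 18), (7, Helix, 17, Uma, x3, 38, 18), (7, Zephyr, 28, Wes, cs, 25, 5), (7, Zephyr, 28, Wes, p1, 25, 5), (7, Zephyr, 28, Wes, qa, 25, 5), (7, Zephyr, 28, Wes, x3, 25, 5)}
π_{cid, sname, tid} gives {(cs, Mo, 24), (cs, Uma, 17), (cs, Wes, 28), (k1, Tai, 1), (k1, Xia, 1), (k2, Tai, 1), (k2, Xia, 1), (p1, Mo, 24), (p1, Uma, 17), (p1, Wes, 28), (qa, Mo, 24), (qa, Uma, 17), (qa, Wes, 28), (x3, Mo, 24), (x3, Tai, 1), (x3, Uma, 17), (x3, Wes, 28), (x3, Xia, 1)} (10 duplicate(s) eliminated).
σ[sname = Mo]: keep tuples satisfying sname = Mo → {(cs, Mo, 24), (p1, Mo, 24), (qa, Mo, 24), (x3, Mo, 24)}

{(cs, Mo, 24), (p1, Mo, 24), (qa, Mo, 24), (x3, Mo, 24)}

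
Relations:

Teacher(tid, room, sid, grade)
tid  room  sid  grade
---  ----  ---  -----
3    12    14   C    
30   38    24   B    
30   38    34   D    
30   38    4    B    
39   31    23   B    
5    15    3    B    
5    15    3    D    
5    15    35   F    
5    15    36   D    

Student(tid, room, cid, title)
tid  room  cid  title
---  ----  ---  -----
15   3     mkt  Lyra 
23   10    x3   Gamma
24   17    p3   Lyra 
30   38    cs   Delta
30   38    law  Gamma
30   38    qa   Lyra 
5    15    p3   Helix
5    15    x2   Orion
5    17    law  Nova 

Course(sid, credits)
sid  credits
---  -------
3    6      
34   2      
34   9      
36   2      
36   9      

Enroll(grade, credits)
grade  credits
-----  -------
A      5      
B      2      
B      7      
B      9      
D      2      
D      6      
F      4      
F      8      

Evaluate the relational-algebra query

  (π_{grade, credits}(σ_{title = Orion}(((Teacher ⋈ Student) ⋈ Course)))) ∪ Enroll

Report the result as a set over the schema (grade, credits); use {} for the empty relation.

{(A, 5), (B, 2), (B, 6), (B, 7), (B, 9), (D, 2), (D, 6), (D, 9), (F, 4), (F, 8)}

Teacher ⋈ Student (natural join on tid, room): {(30, 38, 24, B, cs, Delta), (30, 38, 24, B, law, Gamma), (30, 38, 24, B, qa, Lyra), (30, 38, 34, D, cs, Delta), (30, 38, 34, D, law, Gamma), (30, 38, 34, D, qa, Lyra), (30, 38, 4, B, cs, Delta), (30, 38, 4, B, law, Gamma), (30, 38, 4, B, qa, Lyra), (5, 15, 3, B, p3, Helix), (5, 15, 3, B, x2, Orion), (5, 15, 3, D, p3, Helix), (5, 15, 3, D, x2, Orion), (5, 15, 35, F, p3, Helix), (5, 15, 35, F, x2, Orion), (5, 15, 36, D, p3, Helix), (5, 15, 36, D, x2, Orion)}
(Teacher ⋈ Student) ⋈ Course (natural join on sid): {(30, 38, 34, D, cs, Delta, 2), (30, 38, 34, D, cs, Delta, 9), (30, 38, 34, D, law, Gamma, 2), (30, 38, 34, D, law, Gamma, 9), (30, 38, 34, D, qa, Lyra, 2), (30, 38, 34, D, qa, Lyra, 9), (5, 15, 3, B, p3, Helix, 6), (5, 15, 3, B, x2, Orion, 6), (5, 15, 3, D, p3, Helix, 6), (5, 15, 3, D, x2, Orion, 6), (5, 15, 36, D, p3, Helix, 2), (5, 15, 36, D, p3, Helix, 9), (5, 15, 36, D, x2, Orion, 2), (5, 15, 36, D, x2, Orion, 9)}
σ[title = Orion]: keep tuples satisfying title = Orion → {(5, 15, 3, B, x2, Orion, 6), (5, 15, 3, D, x2, Orion, 6), (5, 15, 36, D, x2, Orion, 2), (5, 15, 36, D, x2, Orion, 9)}
π[grade, credits]: project onto (grade, credits) → {(B, 6), (D, 2), (D, 6), (D, 9)}
Set union of the two operands is {(A, 5), (B, 2), (B, 6), (B, 7), (B, 9), (D, 2), (D, 6), (D, 9), (F, 4), (F, 8)}.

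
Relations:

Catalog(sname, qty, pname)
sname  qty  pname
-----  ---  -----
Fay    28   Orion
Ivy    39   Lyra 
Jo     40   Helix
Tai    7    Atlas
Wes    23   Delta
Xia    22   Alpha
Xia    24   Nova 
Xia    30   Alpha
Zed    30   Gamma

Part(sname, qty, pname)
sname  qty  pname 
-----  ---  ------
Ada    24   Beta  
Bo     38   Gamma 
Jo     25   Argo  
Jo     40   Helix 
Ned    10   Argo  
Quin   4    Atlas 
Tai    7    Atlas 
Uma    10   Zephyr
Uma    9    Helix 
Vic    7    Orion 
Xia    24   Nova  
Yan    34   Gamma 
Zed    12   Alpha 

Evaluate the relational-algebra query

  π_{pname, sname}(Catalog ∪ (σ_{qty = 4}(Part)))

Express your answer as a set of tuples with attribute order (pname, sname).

{(Alpha, Xia), (Atlas, Quin), (Atlas, Tai), (Delta, Wes), (Gamma, Zed), (Helix, Jo), (Lyra, Ivy), (Nova, Xia), (Orion, Fay)}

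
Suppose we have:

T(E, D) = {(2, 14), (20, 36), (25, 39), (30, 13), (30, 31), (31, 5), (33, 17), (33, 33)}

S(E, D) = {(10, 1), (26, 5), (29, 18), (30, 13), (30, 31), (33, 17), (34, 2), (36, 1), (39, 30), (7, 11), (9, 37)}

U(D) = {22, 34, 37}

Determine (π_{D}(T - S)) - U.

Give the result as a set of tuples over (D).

Taking the difference: {(2, 14), (20, 36), (25, 39), (31, 5), (33, 33)}
π[D]: project onto (D) → {14, 33, 36, 39, 5}
Taking the difference: {14, 33, 36, 39, 5}

{14, 33, 36, 39, 5}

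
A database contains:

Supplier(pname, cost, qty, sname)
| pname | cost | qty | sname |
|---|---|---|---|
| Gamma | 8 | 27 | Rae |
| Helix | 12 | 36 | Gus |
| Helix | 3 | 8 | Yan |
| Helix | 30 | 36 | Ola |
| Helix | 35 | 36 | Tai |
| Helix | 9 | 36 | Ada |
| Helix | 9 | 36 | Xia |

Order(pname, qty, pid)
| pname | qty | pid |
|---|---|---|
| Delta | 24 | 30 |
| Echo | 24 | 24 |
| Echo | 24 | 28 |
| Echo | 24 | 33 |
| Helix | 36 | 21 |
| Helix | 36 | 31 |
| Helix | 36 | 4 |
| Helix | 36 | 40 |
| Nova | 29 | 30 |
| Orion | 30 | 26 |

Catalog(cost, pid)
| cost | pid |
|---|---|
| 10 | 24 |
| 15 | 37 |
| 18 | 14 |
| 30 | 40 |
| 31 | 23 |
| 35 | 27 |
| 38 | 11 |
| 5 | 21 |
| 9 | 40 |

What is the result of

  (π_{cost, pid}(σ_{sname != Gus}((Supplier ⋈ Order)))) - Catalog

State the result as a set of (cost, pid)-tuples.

{(30, 21), (30, 31), (30, 4), (35, 21), (35, 31), (35, 4), (35, 40), (9, 21), (9, 31), (9, 4)}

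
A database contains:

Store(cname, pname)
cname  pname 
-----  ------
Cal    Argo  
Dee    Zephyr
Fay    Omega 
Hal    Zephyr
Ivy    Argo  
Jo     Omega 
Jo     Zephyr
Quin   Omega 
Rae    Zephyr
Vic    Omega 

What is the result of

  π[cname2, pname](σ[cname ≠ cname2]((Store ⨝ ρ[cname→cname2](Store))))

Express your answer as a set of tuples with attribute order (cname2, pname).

{(Cal, Argo), (Dee, Zephyr), (Fay, Omega), (Hal, Zephyr), (Ivy, Argo), (Jo, Omega), (Jo, Zephyr), (Quin, Omega), (Rae, Zephyr), (Vic, Omega)}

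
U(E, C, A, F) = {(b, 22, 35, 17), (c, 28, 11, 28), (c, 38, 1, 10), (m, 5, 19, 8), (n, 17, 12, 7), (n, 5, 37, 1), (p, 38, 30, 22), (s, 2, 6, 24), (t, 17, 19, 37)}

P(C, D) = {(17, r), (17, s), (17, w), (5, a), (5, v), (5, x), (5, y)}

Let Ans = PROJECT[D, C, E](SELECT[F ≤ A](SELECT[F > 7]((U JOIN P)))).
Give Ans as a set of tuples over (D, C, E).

{(a, 5, m), (v, 5, m), (x, 5, m), (y, 5, m)}

Joining U and P on C yields {(m, 5, 19, 8, a), (m, 5, 19, 8, v), (m, 5, 19, 8, x), (m, 5, 19, 8, y), (n, 17, 12, 7, r), (n, 17, 12, 7, s), (n, 17, 12, 7, w), (n, 5, 37, 1, a), (n, 5, 37, 1, v), (n, 5, 37, 1, x), (n, 5, 37, 1, y), (t, 17, 19, 37, r), (t, 17, 19, 37, s), (t, 17, 19, 37, w)}.
Filtering on F > 7 leaves {(m, 5, 19, 8, a), (m, 5, 19, 8, v), (m, 5, 19, 8, x), (m, 5, 19, 8, y), (t, 17, 19, 37, r), (t, 17, 19, 37, s), (t, 17, 19, 37, w)}.
Filtering on F ≤ A leaves {(m, 5, 19, 8, a), (m, 5, 19, 8, v), (m, 5, 19, 8, x), (m, 5, 19, 8, y)}.
π[D, C, E]: project onto (D, C, E) → {(a, 5, m), (v, 5, m), (x, 5, m), (y, 5, m)}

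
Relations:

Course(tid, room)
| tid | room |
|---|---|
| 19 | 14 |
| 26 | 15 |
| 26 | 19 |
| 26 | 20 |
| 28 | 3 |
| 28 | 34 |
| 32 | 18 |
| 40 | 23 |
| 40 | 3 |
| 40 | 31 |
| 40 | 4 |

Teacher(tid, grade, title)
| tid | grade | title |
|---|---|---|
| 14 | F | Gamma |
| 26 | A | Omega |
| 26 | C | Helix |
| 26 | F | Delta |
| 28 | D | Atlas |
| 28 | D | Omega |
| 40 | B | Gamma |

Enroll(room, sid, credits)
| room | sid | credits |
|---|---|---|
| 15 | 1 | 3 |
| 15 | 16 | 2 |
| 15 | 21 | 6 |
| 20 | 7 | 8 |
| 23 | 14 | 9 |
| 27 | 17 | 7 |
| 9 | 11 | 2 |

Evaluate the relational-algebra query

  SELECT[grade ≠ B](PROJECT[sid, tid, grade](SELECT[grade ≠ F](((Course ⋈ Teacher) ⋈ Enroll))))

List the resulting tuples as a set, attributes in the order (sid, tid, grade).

{(1, 26, A), (1, 26, C), (16, 26, A), (16, 26, C), (21, 26, A), (21, 26, C), (7, 26, A), (7, 26, C)}

Natural join on tid: {(26, 15, A, Omega), (26, 15, C, Helix), (26, 15, F, Delta), (26, 19, A, Omega), (26, 19, C, Helix), (26, 19, F, Delta), (26, 20, A, Omega), (26, 20, C, Helix), (26, 20, F, Delta), (28, 3, D, Atlas), (28, 3, D, Omega), (28, 34, D, Atlas), (28, 34, D, Omega), (40, 23, B, Gamma), (40, 3, B, Gamma), (40, 31, B, Gamma), (40, 4, B, Gamma)}
Natural join on room: {(26, 15, A, Omega, 1, 3), (26, 15, A, Omega, 16, 2), (26, 15, A, Omega, 21, 6), (26, 15, C, Helix, 1, 3), (26, 15, C, Helix, 16, 2), (26, 15, C, Helix, 21, 6), (26, 15, F, Delta, 1, 3), (26, 15, F, Delta, 16, 2), (26, 15, F, Delta, 21, 6), (26, 20, A, Omega, 7, 8), (26, 20, C, Helix, 7, 8), (26, 20, F, Delta, 7, 8), (40, 23, B, Gamma, 14, 9)}
Apply σ_{grade ≠ F}; surviving tuples: {(26, 15, A, Omega, 1, 3), (26, 15, A, Omega, 16, 2), (26, 15, A, Omega, 21, 6), (26, 15, C, Helix, 1, 3), (26, 15, C, Helix, 16, 2), (26, 15, C, Helix, 21, 6), (26, 20, A, Omega, 7, 8), (26, 20, C, Helix, 7, 8), (40, 23, B, Gamma, 14, 9)}
Projecting to sid, tid, grade: {(1, 26, A), (1, 26, C), (14, 40, B), (16, 26, A), (16, 26, C), (21, 26, A), (21, 26, C), (7, 26, A), (7, 26, C)}
Apply σ_{grade ≠ B}; surviving tuples: {(1, 26, A), (1, 26, C), (16, 26, A), (16, 26, C), (21, 26, A), (21, 26, C), (7, 26, A), (7, 26, C)}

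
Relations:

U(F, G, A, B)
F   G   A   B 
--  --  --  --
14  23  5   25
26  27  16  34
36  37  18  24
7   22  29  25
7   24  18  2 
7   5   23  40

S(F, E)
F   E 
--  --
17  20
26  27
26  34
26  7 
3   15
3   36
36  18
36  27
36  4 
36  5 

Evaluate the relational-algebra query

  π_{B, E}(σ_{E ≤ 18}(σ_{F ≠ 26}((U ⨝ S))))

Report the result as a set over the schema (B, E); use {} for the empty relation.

U ⋈ S (natural join on F): {(26, 27, 16, 34, 27), (26, 27, 16, 34, 34), (26, 27, 16, 34, 7), (36, 37, 18, 24, 18), (36, 37, 18, 24, 27), (36, 37, 18, 24, 4), (36, 37, 18, 24, 5)}
Filtering on F ≠ 26 leaves {(36, 37, 18, 24, 18), (36, 37, 18, 24, 27), (36, 37, 18, 24, 4), (36, 37, 18, 24, 5)}.
Filtering on E ≤ 18 leaves {(36, 37, 18, 24, 18), (36, 37, 18, 24, 4), (36, 37, 18, 24, 5)}.
π_{B, E} gives {(24, 18), (24, 4), (24, 5)}.

{(24, 18), (24, 4), (24, 5)}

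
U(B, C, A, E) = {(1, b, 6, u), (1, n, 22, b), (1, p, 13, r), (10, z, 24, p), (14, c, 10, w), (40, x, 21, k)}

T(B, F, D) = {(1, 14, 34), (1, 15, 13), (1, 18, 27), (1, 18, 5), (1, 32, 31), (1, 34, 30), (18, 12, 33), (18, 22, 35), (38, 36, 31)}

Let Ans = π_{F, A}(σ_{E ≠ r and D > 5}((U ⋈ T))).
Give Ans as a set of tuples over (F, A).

{(14, 22), (14, 6), (15, 22), (15, 6), (18, 22), (18, 6), (32, 22), (32, 6), (34, 22), (34, 6)}

Natural join on B: {(1, b, 6, u, 14, 34), (1, b, 6, u, 15, 13), (1, b, 6, u, 18, 27), (1, b, 6, u, 18, 5), (1, b, 6, u, 32, 31), (1, b, 6, u, 34, 30), (1, n, 22, b, 14, 34), (1, n, 22, b, 15, 13), (1, n, 22, b, 18, 27), (1, n, 22, b, 18, 5), (1, n, 22, b, 32, 31), (1, n, 22, b, 34, 30), (1, p, 13, r, 14, 34), (1, p, 13, r, 15, 13), (1, p, 13, r, 18, 27), (1, p, 13, r, 18, 5), (1, p, 13, r, 32, 31), (1, p, 13, r, 34, 30)}
Selection E ≠ r and D > 5: {(1, b, 6, u, 14, 34), (1, b, 6, u, 15, 13), (1, b, 6, u, 18, 27), (1, b, 6, u, 32, 31), (1, b, 6, u, 34, 30), (1, n, 22, b, 14, 34), (1, n, 22, b, 15, 13), (1, n, 22, b, 18, 27), (1, n, 22, b, 32, 31), (1, n, 22, b, 34, 30)}
Keep only column(s) F, A: {(14, 22), (14, 6), (15, 22), (15, 6), (18, 22), (18, 6), (32, 22), (32, 6), (34, 22), (34, 6)}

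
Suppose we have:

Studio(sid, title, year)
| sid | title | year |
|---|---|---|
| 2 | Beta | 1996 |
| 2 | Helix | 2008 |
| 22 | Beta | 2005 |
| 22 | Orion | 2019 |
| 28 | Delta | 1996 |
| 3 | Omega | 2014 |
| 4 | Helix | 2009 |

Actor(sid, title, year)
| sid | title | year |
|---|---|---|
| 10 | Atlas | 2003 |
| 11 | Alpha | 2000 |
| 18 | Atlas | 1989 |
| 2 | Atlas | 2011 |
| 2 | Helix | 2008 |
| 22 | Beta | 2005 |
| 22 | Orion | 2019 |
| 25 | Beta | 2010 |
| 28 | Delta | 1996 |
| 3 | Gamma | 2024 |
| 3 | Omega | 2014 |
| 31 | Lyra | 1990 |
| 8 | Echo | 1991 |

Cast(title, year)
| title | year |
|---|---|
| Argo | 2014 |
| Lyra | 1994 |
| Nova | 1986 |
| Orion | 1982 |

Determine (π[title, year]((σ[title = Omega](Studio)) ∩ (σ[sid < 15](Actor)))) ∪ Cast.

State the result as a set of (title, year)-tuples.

σ[title = Omega]: keep tuples satisfying title = Omega → {(3, Omega, 2014)}
σ[sid < 15]: keep tuples satisfying sid < 15 → {(10, Atlas, 2003), (11, Alpha, 2000), (2, Atlas, 2011), (2, Helix, 2008), (3, Gamma, 2024), (3, Omega, 2014), (8, Echo, 1991)}
Taking the intersection: {(3, Omega, 2014)}
π[title, year]: project onto (title, year) → {(Omega, 2014)}
Taking the union: {(Argo, 2014), (Lyra, 1994), (Nova, 1986), (Omega, 2014), (Orion, 1982)}

{(Argo, 2014), (Lyra, 1994), (Nova, 1986), (Omega, 2014), (Orion, 1982)}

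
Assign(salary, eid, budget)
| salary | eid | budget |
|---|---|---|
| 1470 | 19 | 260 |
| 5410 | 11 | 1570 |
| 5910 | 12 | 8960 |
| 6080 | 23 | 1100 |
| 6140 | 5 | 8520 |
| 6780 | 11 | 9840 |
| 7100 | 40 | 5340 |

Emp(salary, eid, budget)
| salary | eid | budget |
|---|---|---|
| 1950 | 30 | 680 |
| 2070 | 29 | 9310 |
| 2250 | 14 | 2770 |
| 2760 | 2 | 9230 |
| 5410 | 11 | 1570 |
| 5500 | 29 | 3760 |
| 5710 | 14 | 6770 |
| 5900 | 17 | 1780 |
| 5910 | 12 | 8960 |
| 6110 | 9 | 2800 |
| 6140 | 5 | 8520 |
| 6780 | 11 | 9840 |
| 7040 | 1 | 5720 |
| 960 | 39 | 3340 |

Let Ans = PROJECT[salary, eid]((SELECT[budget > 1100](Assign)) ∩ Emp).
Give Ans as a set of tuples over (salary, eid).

Filtering on budget > 1100 leaves {(5410, 11, 1570), (5910, 12, 8960), (6140, 5, 8520), (6780, 11, 9840), (7100, 40, 5340)}.
Intersection: {(5410, 11, 1570), (5910, 12, 8960), (6140, 5, 8520), (6780, 11, 9840), (7100, 40, 5340)} with {(1950, 30, 680), (2070, 29, 9310), (2250, 14, 2770), (2760, 2, 9230), (5410, 11, 1570), (5500, 29, 3760), (5710, 14, 6770), (5900, 17, 1780), (5910, 12, 8960), (6110, 9, 2800), (6140, 5, 8520), (6780, 11, 9840), (7040, 1, 5720), (960, 39, 3340)} → {(5410, 11, 1570), (5910, 12, 8960), (6140, 5, 8520), (6780, 11, 9840)}
π[salary, eid]: project onto (salary, eid) → {(5410, 11), (5910, 12), (6140, 5), (6780, 11)}

{(5410, 11), (5910, 12), (6140, 5), (6780, 11)}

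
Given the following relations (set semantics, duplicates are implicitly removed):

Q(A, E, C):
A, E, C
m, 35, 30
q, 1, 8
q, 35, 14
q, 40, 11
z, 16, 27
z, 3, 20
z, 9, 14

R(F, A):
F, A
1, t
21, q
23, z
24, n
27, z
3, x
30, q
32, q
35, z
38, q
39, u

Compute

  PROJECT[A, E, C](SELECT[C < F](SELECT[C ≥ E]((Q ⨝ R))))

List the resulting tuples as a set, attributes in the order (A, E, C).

{(q, 1, 8), (z, 16, 27), (z, 3, 20), (z, 9, 14)}

Joining Q and R on A yields {(q, 1, 8, 21), (q, 1, 8, 30), (q, 1, 8, 32), (q, 1, 8, 38), (q, 35, 14, 21), (q, 35, 14, 30), (q, 35, 14, 32), (q, 35, 14, 38), (q, 40, 11, 21), (q, 40, 11, 30), (q, 40, 11, 32), (q, 40, 11, 38), (z, 16, 27, 23), (z, 16, 27, 27), (z, 16, 27, 35), (z, 3, 20, 23), (z, 3, 20, 27), (z, 3, 20, 35), (z, 9, 14, 23), (z, 9, 14, 27), (z, 9, 14, 35)}.
σ[C ≥ E]: keep tuples satisfying C ≥ E → {(q, 1, 8, 21), (q, 1, 8, 30), (q, 1, 8, 32), (q, 1, 8, 38), (z, 16, 27, 23), (z, 16, 27, 27), (z, 16, 27, 35), (z, 3, 20, 23), (z, 3, 20, 27), (z, 3, 20, 35), (z, 9, 14, 23), (z, 9, 14, 27), (z, 9, 14, 35)}
σ[C < F]: keep tuples satisfying C < F → {(q, 1, 8, 21), (q, 1, 8, 30), (q, 1, 8, 32), (q, 1, 8, 38), (z, 16, 27, 35), (z, 3, 20, 23), (z, 3, 20, 27), (z, 3, 20, 35), (z, 9, 14, 23), (z, 9, 14, 27), (z, 9, 14, 35)}
Projecting to A, E, C (7 duplicate(s) eliminated): {(q, 1, 8), (z, 16, 27), (z, 3, 20), (z, 9, 14)}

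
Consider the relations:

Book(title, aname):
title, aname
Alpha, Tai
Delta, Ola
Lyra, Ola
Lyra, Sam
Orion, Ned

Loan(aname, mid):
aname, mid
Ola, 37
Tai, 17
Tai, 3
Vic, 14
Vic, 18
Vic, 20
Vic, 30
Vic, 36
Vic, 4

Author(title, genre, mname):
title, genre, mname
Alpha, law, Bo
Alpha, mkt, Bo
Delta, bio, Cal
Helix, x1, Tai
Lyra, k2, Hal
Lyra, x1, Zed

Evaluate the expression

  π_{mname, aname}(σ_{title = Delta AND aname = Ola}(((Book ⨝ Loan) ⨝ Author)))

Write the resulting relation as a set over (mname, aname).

{(Cal, Ola)}

Joining Book and Loan on aname yields {(Alpha, Tai, 17), (Alpha, Tai, 3), (Delta, Ola, 37), (Lyra, Ola, 37)}.
Joining (Book ⨝ Loan) and Author on title yields {(Alpha, Tai, 17, law, Bo), (Alpha, Tai, 17, mkt, Bo), (Alpha, Tai, 3, law, Bo), (Alpha, Tai, 3, mkt, Bo), (Delta, Ola, 37, bio, Cal), (Lyra, Ola, 37, k2, Hal), (Lyra, Ola, 37, x1, Zed)}.
Filtering on title = Delta AND aname = Ola leaves {(Delta, Ola, 37, bio, Cal)}.
Keep only column(s) mname, aname: {(Cal, Ola)}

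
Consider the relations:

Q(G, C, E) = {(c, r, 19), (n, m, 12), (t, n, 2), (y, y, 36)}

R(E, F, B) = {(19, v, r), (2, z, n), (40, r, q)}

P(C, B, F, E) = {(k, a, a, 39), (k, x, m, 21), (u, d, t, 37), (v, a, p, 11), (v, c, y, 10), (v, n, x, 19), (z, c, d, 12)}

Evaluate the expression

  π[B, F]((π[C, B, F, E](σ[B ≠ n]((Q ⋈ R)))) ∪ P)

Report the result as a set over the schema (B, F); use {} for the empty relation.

{(a, a), (a, p), (c, d), (c, y), (d, t), (n, x), (r, v), (x, m)}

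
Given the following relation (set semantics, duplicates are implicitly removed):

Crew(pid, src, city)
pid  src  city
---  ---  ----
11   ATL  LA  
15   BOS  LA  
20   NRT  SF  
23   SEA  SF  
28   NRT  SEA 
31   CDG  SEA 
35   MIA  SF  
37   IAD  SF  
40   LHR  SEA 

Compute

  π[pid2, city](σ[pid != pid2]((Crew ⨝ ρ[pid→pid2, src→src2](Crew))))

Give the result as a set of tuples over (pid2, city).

{(11, LA), (15, LA), (20, SF), (23, SF), (28, SEA), (31, SEA), (35, SF), (37, SF), (40, SEA)}

ρ[pid→pid2, src→src2]: schema becomes (pid2, src2, city); tuples unchanged.
Crew ⋈ ρ[pid→pid2, src→src2](Crew) (natural join on city): {(11, ATL, LA, 11, ATL), (11, ATL, LA, 15, BOS), (15, BOS, LA, 11, ATL), (15, BOS, LA, 15, BOS), (20, NRT, SF, 20, NRT), (20, NRT, SF, 23, SEA), (20, NRT, SF, 35, MIA), (20, NRT, SF, 37, IAD), (23, SEA, SF, 20, NRT), (23, SEA, SF, 23, SEA), (23, SEA, SF, 35, MIA), (23, SEA, SF, 37, IAD), (28, NRT, SEA, 28, NRT), (28, NRT, SEA, 31, CDG), (28, NRT, SEA, 40, LHR), (31, CDG, SEA, 28, NRT), (31, CDG, SEA, 31, CDG), (31, CDG, SEA, 40, LHR), (35, MIA, SF, 20, NRT), (35, MIA, SF, 23, SEA), (35, MIA, SF, 35, MIA), (35, MIA, SF, 37, IAD), (37, IAD, SF, 20, NRT), (37, IAD, SF, 23, SEA), (37, IAD, SF, 35, MIA), (37, IAD, SF, 37, IAD), (40, LHR, SEA, 28, NRT), (40, LHR, SEA, 31, CDG), (40, LHR, SEA, 40, LHR)}
Filtering on pid != pid2 leaves {(11, ATL, LA, 15, BOS), (15, BOS, LA, 11, ATL), (20, NRT, SF, 23, SEA), (20, NRT, SF, 35, MIA), (20, NRT, SF, 37, IAD), (23, SEA, SF, 20, NRT), (23, SEA, SF, 35, MIA), (23, SEA, SF, 37, IAD), (28, NRT, SEA, 31, CDG), (28, NRT, SEA, 40, LHR), (31, CDG, SEA, 28, NRT), (31, CDG, SEA, 40, LHR), (35, MIA, SF, 20, NRT), (35, MIA, SF, 23, SEA), (35, MIA, SF, 37, IAD), (37, IAD, SF, 20, NRT), (37, IAD, SF, 23, SEA), (37, IAD, SF, 35, MIA), (40, LHR, SEA, 28, NRT), (40, LHR, SEA, 31, CDG)}.
π_{pid2, city} gives {(11, LA), (15, LA), (20, SF), (23, SF), (28, SEA), (31, SEA), (35, SF), (37, SF), (40, SEA)} (11 duplicate(s) eliminated).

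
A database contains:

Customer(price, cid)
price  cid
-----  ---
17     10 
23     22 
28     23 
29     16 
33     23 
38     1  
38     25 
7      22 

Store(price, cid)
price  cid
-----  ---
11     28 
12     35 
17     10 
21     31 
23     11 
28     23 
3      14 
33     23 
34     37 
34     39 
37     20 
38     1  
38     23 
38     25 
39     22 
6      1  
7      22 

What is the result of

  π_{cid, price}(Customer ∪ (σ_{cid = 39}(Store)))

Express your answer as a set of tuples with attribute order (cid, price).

{(1, 38), (10, 17), (16, 29), (22, 23), (22, 7), (23, 28), (23, 33), (25, 38), (39, 34)}

Selection cid = 39: {(34, 39)}
Union: {(17, 10), (23, 22), (28, 23), (29, 16), (33, 23), (38, 1), (38, 25), (7, 22)} with {(34, 39)} → {(17, 10), (23, 22), (28, 23), (29, 16), (33, 23), (34, 39), (38, 1), (38, 25), (7, 22)}
Projecting to cid, price: {(1, 38), (10, 17), (16, 29), (22, 23), (22, 7), (23, 28), (23, 33), (25, 38), (39, 34)}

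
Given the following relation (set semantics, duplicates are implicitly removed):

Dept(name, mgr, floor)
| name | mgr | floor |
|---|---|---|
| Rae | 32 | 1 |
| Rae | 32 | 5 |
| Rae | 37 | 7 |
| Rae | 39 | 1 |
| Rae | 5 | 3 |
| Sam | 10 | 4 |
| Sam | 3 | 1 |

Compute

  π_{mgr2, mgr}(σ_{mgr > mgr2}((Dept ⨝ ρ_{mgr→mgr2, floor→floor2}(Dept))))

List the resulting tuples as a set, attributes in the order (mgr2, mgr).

{(3, 10), (32, 37), (32, 39), (37, 39), (5, 32), (5, 37), (5, 39)}

ρ[mgr→mgr2, floor→floor2]: schema becomes (name, mgr2, floor2); tuples unchanged.
Dept ⋈ ρ_{mgr→mgr2, floor→floor2}(Dept) (natural join on name): {(Rae, 32, 1, 32, 1), (Rae, 32, 1, 32, 5), (Rae, 32, 1, 37, 7), (Rae, 32, 1, 39, 1), (Rae, 32, 1, 5, 3), (Rae, 32, 5, 32, 1), (Rae, 32, 5, 32, 5), (Rae, 32, 5, 37, 7), (Rae, 32, 5, 39, 1), (Rae, 32, 5, 5, 3), (Rae, 37, 7, 32, 1), (Rae, 37, 7, 32, 5), (Rae, 37, 7, 37, 7), (Rae, 37, 7, 39, 1), (Rae, 37, 7, 5, 3), (Rae, 39, 1, 32, 1), (Rae, 39, 1, 32, 5), (Rae, 39, 1, 37, 7), (Rae, 39, 1, 39, 1), (Rae, 39, 1, 5, 3), (Rae, 5, 3, 32, 1), (Rae, 5, 3, 32, 5), (Rae, 5, 3, 37, 7), (Rae, 5, 3, 39, 1), (Rae, 5, 3, 5, 3), (Sam, 10, 4, 10, 4), (Sam, 10, 4, 3, 1), (Sam, 3, 1, 10, 4), (Sam, 3, 1, 3, 1)}
Filtering on mgr > mgr2 leaves {(Rae, 32, 1, 5, 3), (Rae, 32, 5, 5, 3), (Rae, 37, 7, 32, 1), (Rae, 37, 7, 32, 5), (Rae, 37, 7, 5, 3), (Rae, 39, 1, 32, 1), (Rae, 39, 1, 32, 5), (Rae, 39, 1, 37, 7), (Rae, 39, 1, 5, 3), (Sam, 10, 4, 3, 1)}.
π_{mgr2, mgr} gives {(3, 10), (32, 37), (32, 39), (37, 39), (5, 32), (5, 37), (5, 39)} (3 duplicate(s) eliminated).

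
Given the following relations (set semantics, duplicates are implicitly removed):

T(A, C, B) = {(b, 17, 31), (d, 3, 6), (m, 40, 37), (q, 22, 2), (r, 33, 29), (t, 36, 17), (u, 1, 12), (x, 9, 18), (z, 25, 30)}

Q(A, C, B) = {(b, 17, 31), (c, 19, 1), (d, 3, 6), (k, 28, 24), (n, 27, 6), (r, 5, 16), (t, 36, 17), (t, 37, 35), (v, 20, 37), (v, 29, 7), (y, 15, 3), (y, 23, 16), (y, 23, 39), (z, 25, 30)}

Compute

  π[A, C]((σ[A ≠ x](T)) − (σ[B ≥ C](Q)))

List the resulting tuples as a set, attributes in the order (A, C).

Selection A ≠ x: {(b, 17, 31), (d, 3, 6), (m, 40, 37), (q, 22, 2), (r, 33, 29), (t, 36, 17), (u, 1, 12), (z, 25, 30)}
Selection B ≥ C: {(b, 17, 31), (d, 3, 6), (r, 5, 16), (v, 20, 37), (y, 23, 39), (z, 25, 30)}
Taking the difference: {(m, 40, 37), (q, 22, 2), (r, 33, 29), (t, 36, 17), (u, 1, 12)}
π[A, C]: project onto (A, C) → {(m, 40), (q, 22), (r, 33), (t, 36), (u, 1)}

{(m, 40), (q, 22), (r, 33), (t, 36), (u, 1)}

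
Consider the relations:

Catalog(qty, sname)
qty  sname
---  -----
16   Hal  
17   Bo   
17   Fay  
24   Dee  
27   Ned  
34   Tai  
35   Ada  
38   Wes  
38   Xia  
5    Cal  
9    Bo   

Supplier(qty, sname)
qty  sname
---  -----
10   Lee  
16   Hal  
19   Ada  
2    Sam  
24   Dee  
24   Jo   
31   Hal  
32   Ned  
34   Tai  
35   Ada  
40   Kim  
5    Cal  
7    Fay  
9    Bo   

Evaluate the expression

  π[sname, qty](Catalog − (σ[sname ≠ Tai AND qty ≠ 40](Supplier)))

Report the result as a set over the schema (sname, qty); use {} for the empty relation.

Apply σ_{sname ≠ Tai AND qty ≠ 40}; surviving tuples: {(10, Lee), (16, Hal), (19, Ada), (2, Sam), (24, Dee), (24, Jo), (31, Hal), (32, Ned), (35, Ada), (5, Cal), (7, Fay), (9, Bo)}
Difference: {(16, Hal), (17, Bo), (17, Fay), (24, Dee), (27, Ned), (34, Tai), (35, Ada), (38, Wes), (38, Xia), (5, Cal), (9, Bo)} with {(10, Lee), (16, Hal), (19, Ada), (2, Sam), (24, Dee), (24, Jo), (31, Hal), (32, Ned), (35, Ada), (5, Cal), (7, Fay), (9, Bo)} → {(17, Bo), (17, Fay), (27, Ned), (34, Tai), (38, Wes), (38, Xia)}
Keep only column(s) sname, qty: {(Bo, 17), (Fay, 17), (Ned, 27), (Tai, 34), (Wes, 38), (Xia, 38)}

{(Bo, 17), (Fay, 17), (Ned, 27), (Tai, 34), (Wes, 38), (Xia, 38)}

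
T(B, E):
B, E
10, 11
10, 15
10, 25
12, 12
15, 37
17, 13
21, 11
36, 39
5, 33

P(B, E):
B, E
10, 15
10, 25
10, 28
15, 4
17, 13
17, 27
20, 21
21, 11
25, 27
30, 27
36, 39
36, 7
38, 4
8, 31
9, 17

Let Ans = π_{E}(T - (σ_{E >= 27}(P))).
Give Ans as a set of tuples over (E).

Filtering on E >= 27 leaves {(10, 28), (17, 27), (25, 27), (30, 27), (36, 39), (8, 31)}.
Difference: {(10, 11), (10, 15), (10, 25), (12, 12), (15, 37), (17, 13), (21, 11), (36, 39), (5, 33)} with {(10, 28), (17, 27), (25, 27), (30, 27), (36, 39), (8, 31)} → {(10, 11), (10, 15), (10, 25), (12, 12), (15, 37), (17, 13), (21, 11), (5, 33)}
Keep only column(s) E (1 duplicate(s) eliminated): {11, 12, 13, 15, 25, 33, 37}

{11, 12, 13, 15, 25, 33, 37}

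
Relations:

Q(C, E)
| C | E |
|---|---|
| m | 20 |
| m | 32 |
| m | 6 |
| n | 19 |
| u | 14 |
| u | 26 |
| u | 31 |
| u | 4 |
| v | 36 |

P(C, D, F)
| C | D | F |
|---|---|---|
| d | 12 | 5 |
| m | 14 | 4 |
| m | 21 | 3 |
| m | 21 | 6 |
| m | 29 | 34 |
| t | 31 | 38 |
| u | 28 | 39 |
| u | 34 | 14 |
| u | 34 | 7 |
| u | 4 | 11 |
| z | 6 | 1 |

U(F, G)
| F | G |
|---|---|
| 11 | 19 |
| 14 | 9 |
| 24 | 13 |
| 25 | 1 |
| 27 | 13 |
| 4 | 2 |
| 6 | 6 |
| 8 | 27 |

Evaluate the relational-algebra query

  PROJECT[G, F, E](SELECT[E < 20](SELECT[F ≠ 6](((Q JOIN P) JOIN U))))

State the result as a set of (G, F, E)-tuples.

Joining Q and P on C yields {(m, 20, 14, 4), (m, 20, 21, 3), (m, 20, 21, 6), (m, 20, 29, 34), (m, 32, 14, 4), (m, 32, 21, 3), (m, 32, 21, 6), (m, 32, 29, 34), (m, 6, 14, 4), (m, 6, 21, 3), (m, 6, 21, 6), (m, 6, 29, 34), (u, 14, 28, 39), (u, 14, 34, 14), (u, 14, 34, 7), (u, 14, 4, 11), (u, 26, 28, 39), (u, 26, 34, 14), (u, 26, 34, 7), (u, 26, 4, 11), (u, 31, 28, 39), (u, 31, 34, 14), (u, 31, 34, 7), (u, 31, 4, 11), (u, 4, 28, 39), (u, 4, 34, 14), (u, 4, 34, 7), (u, 4, 4, 11)}.
Joining (Q JOIN P) and U on F yields {(m, 20, 14, 4, 2), (m, 20, 21, 6, 6), (m, 32, 14, 4, 2), (m, 32, 21, 6, 6), (m, 6, 14, 4, 2), (m, 6, 21, 6, 6), (u, 14, 34, 14, 9), (u, 14, 4, 11, 19), (u, 26, 34, 14, 9), (u, 26, 4, 11, 19), (u, 31, 34, 14, 9), (u, 31, 4, 11, 19), (u, 4, 34, 14, 9), (u, 4, 4, 11, 19)}.
Selection F ≠ 6: {(m, 20, 14, 4, 2), (m, 32, 14, 4, 2), (m, 6, 14, 4, 2), (u, 14, 34, 14, 9), (u, 14, 4, 11, 19), (u, 26, 34, 14, 9), (u, 26, 4, 11, 19), (u, 31, 34, 14, 9), (u, 31, 4, 11, 19), (u, 4, 34, 14, 9), (u, 4, 4, 11, 19)}
Selection E < 20: {(m, 6, 14, 4, 2), (u, 14, 34, 14, 9), (u, 14, 4, 11, 19), (u, 4, 34, 14, 9), (u, 4, 4, 11, 19)}
Projecting to G, F, E: {(19, 11, 14), (19, 11, 4), (2, 4, 6), (9, 14, 14), (9, 14, 4)}

{(19, 11, 14), (19, 11, 4), (2, 4, 6), (9, 14, 14), (9, 14, 4)}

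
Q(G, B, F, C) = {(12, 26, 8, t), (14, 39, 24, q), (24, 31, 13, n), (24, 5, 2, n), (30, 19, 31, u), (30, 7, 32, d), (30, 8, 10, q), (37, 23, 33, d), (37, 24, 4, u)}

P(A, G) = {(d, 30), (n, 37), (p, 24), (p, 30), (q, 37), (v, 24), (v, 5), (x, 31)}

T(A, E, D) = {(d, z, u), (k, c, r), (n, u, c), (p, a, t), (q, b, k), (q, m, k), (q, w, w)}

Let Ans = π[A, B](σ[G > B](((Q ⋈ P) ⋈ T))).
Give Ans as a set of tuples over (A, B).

Joining Q and P on G yields {(24, 31, 13, n, p), (24, 31, 13, n, v), (24, 5, 2, n, p), (24, 5, 2, n, v), (30, 19, 31, u, d), (30, 19, 31, u, p), (30, 7, 32, d, d), (30, 7, 32, d, p), (30, 8, 10, q, d), (30, 8, 10, q, p), (37, 23, 33, d, n), (37, 23, 33, d, q), (37, 24, 4, u, n), (37, 24, 4, u, q)}.
Joining (Q ⋈ P) and T on A yields {(24, 31, 13, n, p, a, t), (24, 5, 2, n, p, a, t), (30, 19, 31, u, d, z, u), (30, 19, 31, u, p, a, t), (30, 7, 32, d, d, z, u), (30, 7, 32, d, p, a, t), (30, 8, 10, q, d, z, u), (30, 8, 10, q, p, a, t), (37, 23, 33, d, n, u, c), (37, 23, 33, d, q, b, k), (37, 23, 33, d, q, m, k), (37, 23, 33, d, q, w, w), (37, 24, 4, u, n, u, c), (37, 24, 4, u, q, b, k), (37, 24, 4, u, q, m, k), (37, 24, 4, u, q, w, w)}.
σ[G > B]: keep tuples satisfying G > B → {(24, 5, 2, n, p, a, t), (30, 19, 31, u, d, z, u), (30, 19, 31, u, p, a, t), (30, 7, 32, d, d, z, u), (30, 7, 32, d, p, a, t), (30, 8, 10, q, d, z, u), (30, 8, 10, q, p, a, t), (37, 23, 33, d, n, u, c), (37, 23, 33, d, q, b, k), (37, 23, 33, d, q, m, k), (37, 23, 33, d, q, w, w), (37, 24, 4, u, n, u, c), (37, 24, 4, u, q, b, k), (37, 24, 4, u, q, m, k), (37, 24, 4, u, q, w, w)}
π_{A, B} gives {(d, 19), (d, 7), (d, 8), (n, 23), (n, 24), (p, 19), (p, 5), (p, 7), (p, 8), (q, 23), (q, 24)} (4 duplicate(s) eliminated).

{(d, 19), (d, 7), (d, 8), (n, 23), (n, 24), (p, 19), (p, 5), (p, 7), (p, 8), (q, 23), (q, 24)}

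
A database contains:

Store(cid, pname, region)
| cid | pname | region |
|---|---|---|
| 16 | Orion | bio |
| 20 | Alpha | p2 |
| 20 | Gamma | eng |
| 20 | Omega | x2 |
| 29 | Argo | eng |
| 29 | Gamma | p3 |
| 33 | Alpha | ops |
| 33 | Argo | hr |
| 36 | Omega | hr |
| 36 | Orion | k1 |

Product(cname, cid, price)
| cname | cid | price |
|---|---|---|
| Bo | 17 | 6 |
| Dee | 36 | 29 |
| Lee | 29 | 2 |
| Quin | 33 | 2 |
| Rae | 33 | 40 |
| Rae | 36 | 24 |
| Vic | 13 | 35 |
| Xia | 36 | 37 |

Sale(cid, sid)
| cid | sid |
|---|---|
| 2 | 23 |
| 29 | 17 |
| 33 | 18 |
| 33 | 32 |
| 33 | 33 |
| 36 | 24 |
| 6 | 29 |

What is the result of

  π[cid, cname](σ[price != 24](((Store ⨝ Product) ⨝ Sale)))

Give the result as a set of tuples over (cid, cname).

Joining Store and Product on cid yields {(29, Argo, eng, Lee, 2), (29, Gamma, p3, Lee, 2), (33, Alpha, ops, Quin, 2), (33, Alpha, ops, Rae, 40), (33, Argo, hr, Quin, 2), (33, Argo, hr, Rae, 40), (36, Omega, hr, Dee, 29), (36, Omega, hr, Rae, 24), (36, Omega, hr, Xia, 37), (36, Orion, k1, Dee, 29), (36, Orion, k1, Rae, 24), (36, Orion, k1, Xia, 37)}.
Joining (Store ⨝ Product) and Sale on cid yields {(29, Argo, eng, Lee, 2, 17), (29, Gamma, p3, Lee, 2, 17), (33, Alpha, ops, Quin, 2, 18), (33, Alpha, ops, Quin, 2, 32), (33, Alpha, ops, Quin, 2, 33), (33, Alpha, ops, Rae, 40, 18), (33, Alpha, ops, Rae, 40, 32), (33, Alpha, ops, Rae, 40, 33), (33, Argo, hr, Quin, 2, 18), (33, Argo, hr, Quin, 2, 32), (33, Argo, hr, Quin, 2, 33), (33, Argo, hr, Rae, 40, 18), (33, Argo, hr, Rae, 40, 32), (33, Argo, hr, Rae, 40, 33), (36, Omega, hr, Dee, 29, 24), (36, Omega, hr, Rae, 24, 24), (36, Omega, hr, Xia, 37, 24), (36, Orion, k1, Dee, 29, 24), (36, Orion, k1, Rae, 24, 24), (36, Orion, k1, Xia, 37, 24)}.
Filtering on price != 24 leaves {(29, Argo, eng, Lee, 2, 17), (29, Gamma, p3, Lee, 2, 17), (33, Alpha, ops, Quin, 2, 18), (33, Alpha, ops, Quin, 2, 32), (33, Alpha, ops, Quin, 2, 33), (33, Alpha, ops, Rae, 40, 18), (33, Alpha, ops, Rae, 40, 32), (33, Alpha, ops, Rae, 40, 33), (33, Argo, hr, Quin, 2, 18), (33, Argo, hr, Quin, 2, 32), (33, Argo, hr, Quin, 2, 33), (33, Argo, hr, Rae, 40, 18), (33, Argo, hr, Rae, 40, 32), (33, Argo, hr, Rae, 40, 33), (36, Omega, hr, Dee, 29, 24), (36, Omega, hr, Xia, 37, 24), (36, Orion, k1, Dee, 29, 24), (36, Orion, k1, Xia, 37, 24)}.
π_{cid, cname} gives {(29, Lee), (33, Quin), (33, Rae), (36, Dee), (36, Xia)} (13 duplicate(s) eliminated).

{(29, Lee), (33, Quin), (33, Rae), (36, Dee), (36, Xia)}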